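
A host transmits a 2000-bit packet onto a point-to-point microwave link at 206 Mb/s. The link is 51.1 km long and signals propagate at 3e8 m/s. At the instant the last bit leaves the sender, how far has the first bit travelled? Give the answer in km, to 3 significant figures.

2.91 km

t_tx = L/R = 2000/206000000 = 9.70874e-06 s.
Distance = s × t_tx = 300000000 × 9.70874e-06 = 2.91 km.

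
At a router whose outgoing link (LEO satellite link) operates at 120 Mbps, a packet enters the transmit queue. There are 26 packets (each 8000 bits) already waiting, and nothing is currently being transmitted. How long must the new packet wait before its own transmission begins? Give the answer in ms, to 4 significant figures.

1.733 ms

Each queued packet: L/R = 8000/120000000 = 0.0666667 ms.
26 queued → 1.73333 ms.
Queuing delay = 1.733 ms.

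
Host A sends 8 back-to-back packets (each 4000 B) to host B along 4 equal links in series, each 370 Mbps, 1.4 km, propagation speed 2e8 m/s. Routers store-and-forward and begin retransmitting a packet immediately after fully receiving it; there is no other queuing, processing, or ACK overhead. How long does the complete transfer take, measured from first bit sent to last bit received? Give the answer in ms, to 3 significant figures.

0.979 ms

Per-hop transmission t_tx = L/R = 32000/370000000 = 0.0864865 ms.
Per-hop propagation t_prop = 1400/200000000 = 0.007 ms.
Pipeline fill: first packet needs 4·t_tx to clear all hops; remaining 7 packets each add one t_tx.
Total = (4+8-1)·t_tx + 4·t_prop = 11·0.0864865 + 4·0.007 = 0.979 ms.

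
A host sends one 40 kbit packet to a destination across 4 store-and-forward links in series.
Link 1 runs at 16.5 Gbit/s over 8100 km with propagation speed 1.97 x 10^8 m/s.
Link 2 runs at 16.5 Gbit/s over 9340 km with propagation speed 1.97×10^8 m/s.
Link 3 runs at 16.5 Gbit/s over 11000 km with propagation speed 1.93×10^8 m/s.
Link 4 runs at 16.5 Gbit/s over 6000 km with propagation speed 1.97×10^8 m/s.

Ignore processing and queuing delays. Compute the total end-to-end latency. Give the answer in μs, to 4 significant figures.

L = 40000 bits.
Transmission delay per hop = L/R = 40000/16500000000 = 2.42424 μs; 4 hops → 9.69697 μs.
Propagation delays (d/s per hop): 41116.8, 47411.2, 56994.8, 30456.9 μs; sum = 175980 μs.
End-to-end = 176000 μs.

176000 μs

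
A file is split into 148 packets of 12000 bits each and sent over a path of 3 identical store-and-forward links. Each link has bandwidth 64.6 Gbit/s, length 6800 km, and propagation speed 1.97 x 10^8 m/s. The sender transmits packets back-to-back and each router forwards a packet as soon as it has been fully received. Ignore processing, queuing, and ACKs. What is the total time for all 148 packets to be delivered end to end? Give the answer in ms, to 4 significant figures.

Per-hop transmission t_tx = L/R = 12000/6.46e+10 = 0.000185759 ms.
Per-hop propagation t_prop = 6800000/197000000 = 34.5178 ms.
Pipeline fill: first packet needs 3·t_tx to clear all hops; remaining 147 packets each add one t_tx.
Total = (3+148-1)·t_tx + 3·t_prop = 150·0.000185759 + 3·34.5178 = 103.6 ms.

103.6 ms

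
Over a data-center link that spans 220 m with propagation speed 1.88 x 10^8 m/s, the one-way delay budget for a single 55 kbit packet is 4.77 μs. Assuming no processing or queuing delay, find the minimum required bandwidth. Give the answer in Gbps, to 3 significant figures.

Propagation delay = 220 / 188000000 = 1.17021 μs.
Transmission budget = 4.77 − 1.17021 = 3.59979 μs.
R ≥ L / t_tx = 55000 bits / 3.59979e-06 s = 15.3 Gbps.

15.3 Gbps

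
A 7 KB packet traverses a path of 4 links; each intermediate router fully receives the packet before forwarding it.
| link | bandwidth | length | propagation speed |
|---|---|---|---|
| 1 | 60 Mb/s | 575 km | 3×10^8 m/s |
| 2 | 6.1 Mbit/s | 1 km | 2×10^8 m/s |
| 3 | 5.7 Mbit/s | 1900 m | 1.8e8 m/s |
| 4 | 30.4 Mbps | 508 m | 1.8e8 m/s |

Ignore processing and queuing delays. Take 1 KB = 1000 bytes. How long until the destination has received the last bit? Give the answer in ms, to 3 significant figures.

23.7 ms

L = 56000 bits.
Transmission delays (L/R per hop): 0.933333, 9.18033, 9.82456, 1.84211 ms; sum = 21.7803 ms.
Propagation delays (d/s per hop): 1.91667, 0.005, 0.0105556, 0.00282222 ms; sum = 1.93504 ms.
End-to-end = 23.7 ms.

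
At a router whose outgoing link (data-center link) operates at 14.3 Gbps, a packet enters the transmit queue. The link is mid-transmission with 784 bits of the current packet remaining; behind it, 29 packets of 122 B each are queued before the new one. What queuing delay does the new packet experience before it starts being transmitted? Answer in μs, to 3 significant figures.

2.03 μs

Each queued packet: L/R = 976/14300000000 = 0.0682517 μs.
29 queued → 1.9793 μs.
Plus remaining 784 bits of current packet: 0.0548252 μs.
Queuing delay = 2.03 μs.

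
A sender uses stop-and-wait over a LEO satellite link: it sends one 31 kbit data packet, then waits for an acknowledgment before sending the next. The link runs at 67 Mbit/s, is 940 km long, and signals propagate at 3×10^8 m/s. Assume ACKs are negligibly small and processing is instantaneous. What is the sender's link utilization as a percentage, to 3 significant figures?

6.88 %

t_tx = L/R = 31000/67000000 = 0.000462687 s.
t_prop = 940000/300000000 = 0.00313333 s; RTT = 0.00626667 s.
Cycle = t_tx + RTT = 0.00672935 s.
Utilization = t_tx / cycle = 0.000462687/0.00672935 = 6.88 %.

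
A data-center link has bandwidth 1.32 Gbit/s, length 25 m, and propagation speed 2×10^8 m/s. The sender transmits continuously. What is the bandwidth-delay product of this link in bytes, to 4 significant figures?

20.63 bytes

Propagation delay = 25 / 200000000 = 1.25e-07 s.
BDP = R × t_prop = 1320000000 × 1.25e-07 = 165 bits.
In bytes: 165/8 = 20.63 bytes.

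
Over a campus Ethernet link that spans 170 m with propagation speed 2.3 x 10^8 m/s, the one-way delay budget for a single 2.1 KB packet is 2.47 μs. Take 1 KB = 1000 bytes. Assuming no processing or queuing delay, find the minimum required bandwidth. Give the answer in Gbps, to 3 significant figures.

9.71 Gbps

L = 16800 bits.
Propagation delay = 170 / 2.3e+08 = 0.73913 μs.
Transmission budget = 2.47 − 0.73913 = 1.73087 μs.
R ≥ L / t_tx = 16800 bits / 1.73087e-06 s = 9.71 Gbps.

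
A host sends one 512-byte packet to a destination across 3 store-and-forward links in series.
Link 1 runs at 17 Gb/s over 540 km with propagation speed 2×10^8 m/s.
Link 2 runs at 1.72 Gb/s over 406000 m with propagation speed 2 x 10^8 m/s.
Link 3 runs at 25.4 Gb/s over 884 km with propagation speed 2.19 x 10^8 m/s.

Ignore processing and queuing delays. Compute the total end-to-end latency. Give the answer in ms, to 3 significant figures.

8.77 ms

L = 512 × 8 = 4096 bits.
Transmission delays (L/R per hop): 0.000240941, 0.0023814, 0.00016126 ms; sum = 0.0027836 ms.
Propagation delays (d/s per hop): 2.7, 2.03, 4.03653 ms; sum = 8.76653 ms.
End-to-end = 8.77 ms.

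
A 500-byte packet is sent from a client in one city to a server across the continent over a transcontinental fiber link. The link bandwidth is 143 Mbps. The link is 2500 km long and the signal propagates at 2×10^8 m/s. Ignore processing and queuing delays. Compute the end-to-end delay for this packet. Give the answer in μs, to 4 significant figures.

12530 μs

L = 500 × 8 = 4000 bits.
Transmission delay = L/R = 4000 / 143000000 = 27.972 μs.
Propagation delay = d/s = 2500000 m / 200000000 m/s = 12500 μs.
Total = 12530 μs.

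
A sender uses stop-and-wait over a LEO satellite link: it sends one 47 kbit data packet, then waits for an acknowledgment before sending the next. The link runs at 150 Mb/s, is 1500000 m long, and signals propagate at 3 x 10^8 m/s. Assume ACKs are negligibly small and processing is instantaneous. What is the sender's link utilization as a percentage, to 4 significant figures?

t_tx = L/R = 47000/150000000 = 0.000313333 s.
t_prop = 1500000/300000000 = 0.005 s; RTT = 0.01 s.
Cycle = t_tx + RTT = 0.0103133 s.
Utilization = t_tx / cycle = 0.000313333/0.0103133 = 3.038 %.

3.038 %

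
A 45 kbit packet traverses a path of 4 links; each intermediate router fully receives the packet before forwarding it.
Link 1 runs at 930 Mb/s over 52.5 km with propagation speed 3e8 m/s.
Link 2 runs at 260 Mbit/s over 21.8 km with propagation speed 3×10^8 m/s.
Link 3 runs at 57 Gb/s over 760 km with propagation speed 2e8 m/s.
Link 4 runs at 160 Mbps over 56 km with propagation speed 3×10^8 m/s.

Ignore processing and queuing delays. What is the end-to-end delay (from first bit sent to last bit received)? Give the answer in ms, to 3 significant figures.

L = 45000 bits.
Transmission delays (L/R per hop): 0.0483871, 0.173077, 0.000789474, 0.28125 ms; sum = 0.503503 ms.
Propagation delays (d/s per hop): 0.175, 0.0726667, 3.8, 0.186667 ms; sum = 4.23433 ms.
End-to-end = 4.74 ms.

4.74 ms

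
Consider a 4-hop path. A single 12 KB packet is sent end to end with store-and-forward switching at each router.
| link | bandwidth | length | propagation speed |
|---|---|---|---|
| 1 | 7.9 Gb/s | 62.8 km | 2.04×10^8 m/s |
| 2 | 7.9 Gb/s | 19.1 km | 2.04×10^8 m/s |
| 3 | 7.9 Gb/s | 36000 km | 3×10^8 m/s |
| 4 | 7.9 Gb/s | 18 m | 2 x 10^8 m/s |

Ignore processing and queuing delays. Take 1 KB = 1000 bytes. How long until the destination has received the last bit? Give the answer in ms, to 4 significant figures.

L = 96000 bits.
Transmission delay per hop = L/R = 96000/7900000000 = 0.0121519 ms; 4 hops → 0.0486076 ms.
Propagation delays (d/s per hop): 0.307843, 0.0936275, 120, 9e-05 ms; sum = 120.402 ms.
End-to-end = 120.5 ms.

120.5 ms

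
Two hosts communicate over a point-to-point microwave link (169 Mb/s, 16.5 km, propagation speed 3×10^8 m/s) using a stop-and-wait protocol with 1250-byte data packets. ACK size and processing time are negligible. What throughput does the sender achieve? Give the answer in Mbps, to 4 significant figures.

59.11 Mbps

t_tx = L/R = 10000/169000000 = 5.91716e-05 s.
t_prop = 16500/300000000 = 5.5e-05 s; RTT = 0.00011 s.
Cycle = t_tx + RTT = 0.000169172 s.
Throughput = L / cycle = 10000 / 0.000169172 = 59.11 Mbps.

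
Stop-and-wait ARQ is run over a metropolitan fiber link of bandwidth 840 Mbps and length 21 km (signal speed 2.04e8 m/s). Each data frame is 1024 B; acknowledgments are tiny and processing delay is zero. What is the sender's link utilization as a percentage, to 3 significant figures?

t_tx = L/R = 8192/840000000 = 9.75238e-06 s.
t_prop = 21000/204000000 = 0.000102941 s; RTT = 0.000205882 s.
Cycle = t_tx + RTT = 0.000215635 s.
Utilization = t_tx / cycle = 9.75238e-06/0.000215635 = 4.52 %.

4.52 %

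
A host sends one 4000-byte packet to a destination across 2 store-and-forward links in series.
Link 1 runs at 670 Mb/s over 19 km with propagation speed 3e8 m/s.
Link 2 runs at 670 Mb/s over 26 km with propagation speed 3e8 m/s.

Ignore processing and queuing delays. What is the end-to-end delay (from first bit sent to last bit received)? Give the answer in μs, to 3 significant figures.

246 μs

L = 4000 × 8 = 32000 bits.
Transmission delay per hop = L/R = 32000/670000000 = 47.7612 μs; 2 hops → 95.5224 μs.
Propagation delays (d/s per hop): 63.3333, 86.6667 μs; sum = 150 μs.
End-to-end = 246 μs.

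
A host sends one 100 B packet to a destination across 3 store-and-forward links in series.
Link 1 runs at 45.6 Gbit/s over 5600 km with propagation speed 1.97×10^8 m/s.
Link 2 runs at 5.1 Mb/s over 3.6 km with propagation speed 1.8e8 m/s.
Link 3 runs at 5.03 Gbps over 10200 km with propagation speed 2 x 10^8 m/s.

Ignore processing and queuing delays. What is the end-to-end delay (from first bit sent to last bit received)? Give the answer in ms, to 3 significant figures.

L = 100 × 8 = 800 bits.
Transmission delays (L/R per hop): 1.75439e-05, 0.156863, 0.000159046 ms; sum = 0.157039 ms.
Propagation delays (d/s per hop): 28.4264, 0.02, 51 ms; sum = 79.4464 ms.
End-to-end = 79.6 ms.

79.6 ms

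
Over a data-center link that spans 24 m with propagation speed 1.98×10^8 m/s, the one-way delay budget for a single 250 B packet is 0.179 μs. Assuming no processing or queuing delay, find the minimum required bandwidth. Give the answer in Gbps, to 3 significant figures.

34.6 Gbps

L = 2000 bits.
Propagation delay = 24 / 198000000 = 0.121212 μs.
Transmission budget = 0.179 − 0.121212 = 0.0577879 μs.
R ≥ L / t_tx = 2000 bits / 5.77879e-08 s = 34.6 Gbps.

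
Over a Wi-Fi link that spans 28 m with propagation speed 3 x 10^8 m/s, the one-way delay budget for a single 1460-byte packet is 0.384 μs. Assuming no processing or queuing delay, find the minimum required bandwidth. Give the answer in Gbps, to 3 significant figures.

40.2 Gbps

L = 11680 bits.
Propagation delay = 28 / 300000000 = 0.0933333 μs.
Transmission budget = 0.384 − 0.0933333 = 0.290667 μs.
R ≥ L / t_tx = 11680 bits / 2.90667e-07 s = 40.2 Gbps.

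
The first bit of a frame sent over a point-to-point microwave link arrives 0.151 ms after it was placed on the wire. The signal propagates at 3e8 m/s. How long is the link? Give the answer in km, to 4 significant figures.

45.30 km

d = s × t_prop = 300000000 × 0.000151 = 45.30 km.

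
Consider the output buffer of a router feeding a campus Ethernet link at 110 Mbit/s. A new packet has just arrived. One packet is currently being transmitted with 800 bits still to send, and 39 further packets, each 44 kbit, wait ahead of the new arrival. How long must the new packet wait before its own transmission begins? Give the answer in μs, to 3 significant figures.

15600 μs

Each queued packet: L/R = 44000/110000000 = 400 μs.
39 queued → 15600 μs.
Plus remaining 800 bits of current packet: 7.27273 μs.
Queuing delay = 15600 μs.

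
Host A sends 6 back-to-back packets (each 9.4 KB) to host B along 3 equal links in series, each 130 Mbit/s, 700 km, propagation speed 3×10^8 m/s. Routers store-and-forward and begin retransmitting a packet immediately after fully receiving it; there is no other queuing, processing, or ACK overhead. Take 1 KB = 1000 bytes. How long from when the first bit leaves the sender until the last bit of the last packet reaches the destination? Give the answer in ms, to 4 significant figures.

11.63 ms

Per-hop transmission t_tx = L/R = 75200/130000000 = 0.578462 ms.
Per-hop propagation t_prop = 700000/300000000 = 2.33333 ms.
Pipeline fill: first packet needs 3·t_tx to clear all hops; remaining 5 packets each add one t_tx.
Total = (3+6-1)·t_tx + 3·t_prop = 8·0.578462 + 3·2.33333 = 11.63 ms.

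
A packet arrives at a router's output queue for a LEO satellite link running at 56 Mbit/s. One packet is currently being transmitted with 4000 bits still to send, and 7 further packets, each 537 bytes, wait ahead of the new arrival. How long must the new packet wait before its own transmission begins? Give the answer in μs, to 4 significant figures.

608.4 μs

Each queued packet: L/R = 4296/56000000 = 76.7143 μs.
7 queued → 537 μs.
Plus remaining 4000 bits of current packet: 71.4286 μs.
Queuing delay = 608.4 μs.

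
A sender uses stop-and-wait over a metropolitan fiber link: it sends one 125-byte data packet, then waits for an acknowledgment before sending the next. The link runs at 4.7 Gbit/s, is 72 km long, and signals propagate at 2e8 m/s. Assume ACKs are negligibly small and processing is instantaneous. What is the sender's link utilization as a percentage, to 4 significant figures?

0.02954 %

t_tx = L/R = 1000/4700000000 = 2.12766e-07 s.
t_prop = 72000/200000000 = 0.00036 s; RTT = 0.00072 s.
Cycle = t_tx + RTT = 0.000720213 s.
Utilization = t_tx / cycle = 2.12766e-07/0.000720213 = 0.02954 %.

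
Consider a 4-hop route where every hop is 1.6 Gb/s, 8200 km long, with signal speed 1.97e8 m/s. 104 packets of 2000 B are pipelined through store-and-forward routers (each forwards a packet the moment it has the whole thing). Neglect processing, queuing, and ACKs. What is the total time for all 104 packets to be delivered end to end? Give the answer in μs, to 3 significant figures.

Per-hop transmission t_tx = L/R = 16000/1600000000 = 10 μs.
Per-hop propagation t_prop = 8200000/197000000 = 41624.4 μs.
Pipeline fill: first packet needs 4·t_tx to clear all hops; remaining 103 packets each add one t_tx.
Total = (4+104-1)·t_tx + 4·t_prop = 107·10 + 4·41624.4 = 168000 μs.

168000 μs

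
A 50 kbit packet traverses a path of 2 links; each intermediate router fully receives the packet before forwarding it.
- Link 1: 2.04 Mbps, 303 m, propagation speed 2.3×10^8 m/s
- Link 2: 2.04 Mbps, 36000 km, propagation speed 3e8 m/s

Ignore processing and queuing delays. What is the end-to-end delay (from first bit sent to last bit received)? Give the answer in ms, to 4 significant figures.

169.0 ms

L = 50000 bits.
Transmission delay per hop = L/R = 50000/2040000 = 24.5098 ms; 2 hops → 49.0196 ms.
Propagation delays (d/s per hop): 0.00131739, 120 ms; sum = 120.001 ms.
End-to-end = 169.0 ms.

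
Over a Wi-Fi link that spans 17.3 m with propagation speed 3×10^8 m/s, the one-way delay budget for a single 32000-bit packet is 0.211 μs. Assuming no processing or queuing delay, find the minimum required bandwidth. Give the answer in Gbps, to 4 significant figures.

Propagation delay = 17.3 / 300000000 = 0.0576667 μs.
Transmission budget = 0.211 − 0.0576667 = 0.153333 μs.
R ≥ L / t_tx = 32000 bits / 1.53333e-07 s = 208.7 Gbps.

208.7 Gbps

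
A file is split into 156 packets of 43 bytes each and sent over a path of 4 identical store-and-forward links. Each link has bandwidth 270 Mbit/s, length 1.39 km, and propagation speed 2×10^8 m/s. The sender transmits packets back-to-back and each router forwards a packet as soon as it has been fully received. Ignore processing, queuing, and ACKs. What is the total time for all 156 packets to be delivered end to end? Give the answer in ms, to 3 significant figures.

0.230 ms

Per-hop transmission t_tx = L/R = 344/270000000 = 0.00127407 ms.
Per-hop propagation t_prop = 1390/200000000 = 0.00695 ms.
Pipeline fill: first packet needs 4·t_tx to clear all hops; remaining 155 packets each add one t_tx.
Total = (4+156-1)·t_tx + 4·t_prop = 159·0.00127407 + 4·0.00695 = 0.230 ms.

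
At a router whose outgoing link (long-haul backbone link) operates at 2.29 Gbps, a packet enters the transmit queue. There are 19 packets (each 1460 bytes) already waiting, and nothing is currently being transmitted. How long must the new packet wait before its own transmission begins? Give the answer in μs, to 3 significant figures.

Each queued packet: L/R = 11680/2290000000 = 5.10044 μs.
19 queued → 96.9083 μs.
Queuing delay = 96.9 μs.

96.9 μs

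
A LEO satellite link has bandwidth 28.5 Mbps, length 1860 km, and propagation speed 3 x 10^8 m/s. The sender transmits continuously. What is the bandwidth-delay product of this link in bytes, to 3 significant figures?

22100 bytes

Propagation delay = 1860000 / 300000000 = 0.0062 s.
BDP = R × t_prop = 28500000 × 0.0062 = 176700 bits.
In bytes: 176700/8 = 22100 bytes.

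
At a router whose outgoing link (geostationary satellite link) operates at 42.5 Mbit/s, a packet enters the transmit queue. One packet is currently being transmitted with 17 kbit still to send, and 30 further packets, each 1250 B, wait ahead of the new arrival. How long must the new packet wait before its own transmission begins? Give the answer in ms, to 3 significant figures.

Each queued packet: L/R = 10000/42500000 = 0.235294 ms.
30 queued → 7.05882 ms.
Plus remaining 17000 bits of current packet: 0.4 ms.
Queuing delay = 7.46 ms.

7.46 ms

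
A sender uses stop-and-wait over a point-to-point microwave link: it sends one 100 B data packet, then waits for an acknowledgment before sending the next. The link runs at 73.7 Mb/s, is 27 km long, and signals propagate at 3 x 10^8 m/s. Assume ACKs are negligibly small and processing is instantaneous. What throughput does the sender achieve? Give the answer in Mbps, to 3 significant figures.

4.19 Mbps

t_tx = L/R = 800/73700000 = 1.08548e-05 s.
t_prop = 27000/300000000 = 9e-05 s; RTT = 0.00018 s.
Cycle = t_tx + RTT = 0.000190855 s.
Throughput = L / cycle = 800 / 0.000190855 = 4.19 Mbps.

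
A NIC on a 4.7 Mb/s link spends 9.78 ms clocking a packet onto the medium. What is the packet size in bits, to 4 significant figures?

L = R × t_tx = 4700000 b/s × 0.00978 s = 45966 bits.

45970 bits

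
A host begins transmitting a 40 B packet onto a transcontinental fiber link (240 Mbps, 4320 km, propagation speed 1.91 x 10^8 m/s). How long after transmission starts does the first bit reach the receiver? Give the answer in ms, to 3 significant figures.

22.6 ms

First bit experiences only propagation delay: d/s = 4320000/191000000 = 22.6 ms.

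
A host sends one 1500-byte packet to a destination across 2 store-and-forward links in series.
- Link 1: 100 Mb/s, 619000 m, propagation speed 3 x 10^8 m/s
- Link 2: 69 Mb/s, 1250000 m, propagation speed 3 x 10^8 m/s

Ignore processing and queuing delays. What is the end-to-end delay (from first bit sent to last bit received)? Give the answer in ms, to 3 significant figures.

L = 1500 × 8 = 12000 bits.
Transmission delays (L/R per hop): 0.12, 0.173913 ms; sum = 0.293913 ms.
Propagation delays (d/s per hop): 2.06333, 4.16667 ms; sum = 6.23 ms.
End-to-end = 6.52 ms.

6.52 ms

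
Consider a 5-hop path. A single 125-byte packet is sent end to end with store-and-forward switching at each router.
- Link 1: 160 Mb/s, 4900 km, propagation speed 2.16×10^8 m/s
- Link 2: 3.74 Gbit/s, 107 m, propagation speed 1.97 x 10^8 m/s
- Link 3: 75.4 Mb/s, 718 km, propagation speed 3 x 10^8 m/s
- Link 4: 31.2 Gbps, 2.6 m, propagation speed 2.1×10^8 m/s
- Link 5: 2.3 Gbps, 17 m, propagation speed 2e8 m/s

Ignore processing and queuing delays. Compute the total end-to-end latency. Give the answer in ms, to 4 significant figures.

L = 125 × 8 = 1000 bits.
Transmission delays (L/R per hop): 0.00625, 0.00026738, 0.0132626, 3.20513e-05, 0.000434783 ms; sum = 0.0202468 ms.
Propagation delays (d/s per hop): 22.6852, 0.000543147, 2.39333, 1.2381e-05, 8.5e-05 ms; sum = 25.0792 ms.
End-to-end = 25.10 ms.

25.10 ms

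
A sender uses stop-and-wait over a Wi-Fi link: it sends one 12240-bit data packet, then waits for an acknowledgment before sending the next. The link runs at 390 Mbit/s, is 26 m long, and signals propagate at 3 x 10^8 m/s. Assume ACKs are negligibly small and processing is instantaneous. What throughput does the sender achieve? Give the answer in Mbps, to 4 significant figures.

t_tx = L/R = 12240/390000000 = 3.13846e-05 s.
t_prop = 26/300000000 = 8.66667e-08 s; RTT = 1.73333e-07 s.
Cycle = t_tx + RTT = 3.15579e-05 s.
Throughput = L / cycle = 12240 / 3.15579e-05 = 387.9 Mbps.

387.9 Mbps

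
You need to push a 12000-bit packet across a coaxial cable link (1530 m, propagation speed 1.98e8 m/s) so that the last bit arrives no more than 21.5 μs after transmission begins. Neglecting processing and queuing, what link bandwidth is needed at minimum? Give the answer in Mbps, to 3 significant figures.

871 Mbps

Propagation delay = 1530 / 198000000 = 7.72727 μs.
Transmission budget = 21.5 − 7.72727 = 13.7727 μs.
R ≥ L / t_tx = 12000 bits / 1.37727e-05 s = 871 Mbps.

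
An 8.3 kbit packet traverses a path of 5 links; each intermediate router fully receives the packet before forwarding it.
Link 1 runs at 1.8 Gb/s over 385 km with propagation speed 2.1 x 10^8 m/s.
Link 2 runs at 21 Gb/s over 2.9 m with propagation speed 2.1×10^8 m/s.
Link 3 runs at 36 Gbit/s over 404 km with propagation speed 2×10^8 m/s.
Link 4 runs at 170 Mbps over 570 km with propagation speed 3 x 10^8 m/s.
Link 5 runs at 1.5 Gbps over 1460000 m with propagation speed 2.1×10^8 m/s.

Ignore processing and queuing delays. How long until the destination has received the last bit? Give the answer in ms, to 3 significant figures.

L = 8300 bits.
Transmission delays (L/R per hop): 0.00461111, 0.000395238, 0.000230556, 0.0488235, 0.00553333 ms; sum = 0.0595938 ms.
Propagation delays (d/s per hop): 1.83333, 1.38095e-05, 2.02, 1.9, 6.95238 ms; sum = 12.7057 ms.
End-to-end = 12.8 ms.

12.8 ms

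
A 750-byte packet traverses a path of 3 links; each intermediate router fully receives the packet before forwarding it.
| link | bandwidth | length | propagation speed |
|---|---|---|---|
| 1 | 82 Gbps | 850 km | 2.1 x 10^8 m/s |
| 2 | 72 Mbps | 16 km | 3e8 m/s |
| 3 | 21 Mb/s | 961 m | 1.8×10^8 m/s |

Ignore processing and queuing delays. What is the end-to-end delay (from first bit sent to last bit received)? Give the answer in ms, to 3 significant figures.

4.48 ms

L = 750 × 8 = 6000 bits.
Transmission delays (L/R per hop): 7.31707e-05, 0.0833333, 0.285714 ms; sum = 0.369121 ms.
Propagation delays (d/s per hop): 4.04762, 0.0533333, 0.00533889 ms; sum = 4.10629 ms.
End-to-end = 4.48 ms.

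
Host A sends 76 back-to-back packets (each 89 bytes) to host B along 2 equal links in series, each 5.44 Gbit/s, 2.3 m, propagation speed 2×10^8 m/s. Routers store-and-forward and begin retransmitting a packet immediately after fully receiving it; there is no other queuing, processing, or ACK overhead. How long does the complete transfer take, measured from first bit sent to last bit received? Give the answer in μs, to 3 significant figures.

Per-hop transmission t_tx = L/R = 712/5440000000 = 0.130882 μs.
Per-hop propagation t_prop = 2.3/200000000 = 0.0115 μs.
Pipeline fill: first packet needs 2·t_tx to clear all hops; remaining 75 packets each add one t_tx.
Total = (2+76-1)·t_tx + 2·t_prop = 77·0.130882 + 2·0.0115 = 10.1 μs.

10.1 μs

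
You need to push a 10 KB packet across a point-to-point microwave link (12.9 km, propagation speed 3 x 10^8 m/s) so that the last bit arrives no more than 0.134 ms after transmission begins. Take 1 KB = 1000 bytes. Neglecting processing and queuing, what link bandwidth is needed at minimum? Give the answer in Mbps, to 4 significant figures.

879.1 Mbps

L = 80000 bits.
Propagation delay = 12900 / 300000000 = 0.043 ms.
Transmission budget = 0.134 − 0.043 = 0.091 ms.
R ≥ L / t_tx = 80000 bits / 9.1e-05 s = 879.1 Mbps.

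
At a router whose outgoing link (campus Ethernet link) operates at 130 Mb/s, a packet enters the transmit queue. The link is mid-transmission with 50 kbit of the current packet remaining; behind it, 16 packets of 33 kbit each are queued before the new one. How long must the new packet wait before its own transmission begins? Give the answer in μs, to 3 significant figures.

4450 μs

Each queued packet: L/R = 33000/130000000 = 253.846 μs.
16 queued → 4061.54 μs.
Plus remaining 50000 bits of current packet: 384.615 μs.
Queuing delay = 4450 μs.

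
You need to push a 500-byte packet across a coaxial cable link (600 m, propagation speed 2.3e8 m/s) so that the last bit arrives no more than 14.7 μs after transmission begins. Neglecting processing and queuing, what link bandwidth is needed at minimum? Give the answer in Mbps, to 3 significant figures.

331 Mbps

L = 4000 bits.
Propagation delay = 600 / 2.3e+08 = 2.6087 μs.
Transmission budget = 14.7 − 2.6087 = 12.0913 μs.
R ≥ L / t_tx = 4000 bits / 1.20913e-05 s = 331 Mbps.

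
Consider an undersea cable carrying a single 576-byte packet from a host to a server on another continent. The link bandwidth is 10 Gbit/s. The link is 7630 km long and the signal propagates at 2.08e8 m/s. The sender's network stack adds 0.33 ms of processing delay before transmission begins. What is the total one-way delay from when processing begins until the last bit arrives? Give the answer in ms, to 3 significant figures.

L = 576 × 8 = 4608 bits.
Transmission delay = L/R = 4608 / 10000000000 = 0.0004608 ms.
Propagation delay = d/s = 7630000 m / 208000000 m/s = 36.6827 ms.
Plus processing delay 0.33 ms = 0.33 ms.
Total = 37.0 ms.

37.0 ms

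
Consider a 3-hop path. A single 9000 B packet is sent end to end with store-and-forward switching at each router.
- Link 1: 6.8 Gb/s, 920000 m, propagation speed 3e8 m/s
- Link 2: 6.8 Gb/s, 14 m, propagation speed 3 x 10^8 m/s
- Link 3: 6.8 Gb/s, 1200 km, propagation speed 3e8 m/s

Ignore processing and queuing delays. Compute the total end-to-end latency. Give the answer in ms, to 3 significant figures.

7.10 ms

L = 9000 × 8 = 72000 bits.
Transmission delay per hop = L/R = 72000/6800000000 = 0.0105882 ms; 3 hops → 0.0317647 ms.
Propagation delays (d/s per hop): 3.06667, 4.66667e-05, 4 ms; sum = 7.06671 ms.
End-to-end = 7.10 ms.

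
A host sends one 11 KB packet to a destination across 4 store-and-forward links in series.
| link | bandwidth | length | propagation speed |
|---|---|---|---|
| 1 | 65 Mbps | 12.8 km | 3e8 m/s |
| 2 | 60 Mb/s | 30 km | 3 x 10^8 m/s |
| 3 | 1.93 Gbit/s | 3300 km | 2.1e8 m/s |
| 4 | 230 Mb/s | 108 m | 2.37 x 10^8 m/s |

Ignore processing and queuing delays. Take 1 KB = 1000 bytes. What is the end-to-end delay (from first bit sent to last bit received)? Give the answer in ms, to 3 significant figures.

L = 88000 bits.
Transmission delays (L/R per hop): 1.35385, 1.46667, 0.0455959, 0.382609 ms; sum = 3.24872 ms.
Propagation delays (d/s per hop): 0.0426667, 0.1, 15.7143, 0.000455696 ms; sum = 15.8574 ms.
End-to-end = 19.1 ms.

19.1 ms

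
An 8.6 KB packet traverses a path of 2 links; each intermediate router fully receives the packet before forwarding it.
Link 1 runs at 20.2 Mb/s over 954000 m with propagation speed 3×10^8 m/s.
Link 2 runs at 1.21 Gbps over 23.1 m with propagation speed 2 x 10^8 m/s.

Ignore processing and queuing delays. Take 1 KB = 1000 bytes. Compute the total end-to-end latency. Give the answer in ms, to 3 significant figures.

6.64 ms

L = 68800 bits.
Transmission delays (L/R per hop): 3.40594, 0.0568595 ms; sum = 3.4628 ms.
Propagation delays (d/s per hop): 3.18, 0.0001155 ms; sum = 3.18012 ms.
End-to-end = 6.64 ms.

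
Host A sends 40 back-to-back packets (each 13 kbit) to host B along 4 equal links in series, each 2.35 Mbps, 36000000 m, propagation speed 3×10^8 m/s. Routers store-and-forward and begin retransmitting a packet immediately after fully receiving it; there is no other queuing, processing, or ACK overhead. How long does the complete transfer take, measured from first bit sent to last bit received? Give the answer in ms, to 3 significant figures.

718 ms

Per-hop transmission t_tx = L/R = 13000/2350000 = 5.53191 ms.
Per-hop propagation t_prop = 36000000/300000000 = 120 ms.
Pipeline fill: first packet needs 4·t_tx to clear all hops; remaining 39 packets each add one t_tx.
Total = (4+40-1)·t_tx + 4·t_prop = 43·5.53191 + 4·120 = 718 ms.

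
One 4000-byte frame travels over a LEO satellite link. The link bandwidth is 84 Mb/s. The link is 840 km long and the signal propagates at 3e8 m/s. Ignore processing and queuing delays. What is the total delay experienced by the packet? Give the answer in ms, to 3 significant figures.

L = 4000 × 8 = 32000 bits.
Transmission delay = L/R = 32000 / 84000000 = 0.380952 ms.
Propagation delay = d/s = 840000 m / 300000000 m/s = 2.8 ms.
Total = 3.18 ms.

3.18 ms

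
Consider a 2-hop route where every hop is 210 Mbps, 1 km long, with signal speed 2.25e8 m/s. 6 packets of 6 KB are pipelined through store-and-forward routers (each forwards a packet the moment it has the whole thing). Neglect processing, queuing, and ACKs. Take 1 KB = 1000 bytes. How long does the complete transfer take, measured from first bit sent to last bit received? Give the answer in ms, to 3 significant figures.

1.61 ms

Per-hop transmission t_tx = L/R = 48000/210000000 = 0.228571 ms.
Per-hop propagation t_prop = 1000/225000000 = 0.00444444 ms.
Pipeline fill: first packet needs 2·t_tx to clear all hops; remaining 5 packets each add one t_tx.
Total = (2+6-1)·t_tx + 2·t_prop = 7·0.228571 + 2·0.00444444 = 1.61 ms.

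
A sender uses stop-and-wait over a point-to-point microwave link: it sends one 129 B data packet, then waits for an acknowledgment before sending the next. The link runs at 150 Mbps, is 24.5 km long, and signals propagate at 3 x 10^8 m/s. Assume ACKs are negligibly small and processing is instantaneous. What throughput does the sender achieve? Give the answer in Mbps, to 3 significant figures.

t_tx = L/R = 1032/150000000 = 6.88e-06 s.
t_prop = 24500/300000000 = 8.16667e-05 s; RTT = 0.000163333 s.
Cycle = t_tx + RTT = 0.000170213 s.
Throughput = L / cycle = 1032 / 0.000170213 = 6.06 Mbps.

6.06 Mbps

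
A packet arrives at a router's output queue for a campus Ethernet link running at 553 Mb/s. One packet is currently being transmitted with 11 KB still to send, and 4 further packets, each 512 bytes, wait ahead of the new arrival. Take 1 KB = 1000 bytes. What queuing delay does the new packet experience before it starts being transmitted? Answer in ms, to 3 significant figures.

0.189 ms

Each queued packet: L/R = 4096/553000000 = 0.00740687 ms.
4 queued → 0.0296275 ms.
Plus remaining 88000 bits of current packet: 0.159132 ms.
Queuing delay = 0.189 ms.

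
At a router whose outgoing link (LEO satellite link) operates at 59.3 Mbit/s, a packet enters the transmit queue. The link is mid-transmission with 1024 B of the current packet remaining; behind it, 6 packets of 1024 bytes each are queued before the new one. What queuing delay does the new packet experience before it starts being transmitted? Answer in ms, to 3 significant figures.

Each queued packet: L/R = 8192/59300000 = 0.138145 ms.
6 queued → 0.82887 ms.
Plus remaining 8192 bits of current packet: 0.138145 ms.
Queuing delay = 0.967 ms.

0.967 ms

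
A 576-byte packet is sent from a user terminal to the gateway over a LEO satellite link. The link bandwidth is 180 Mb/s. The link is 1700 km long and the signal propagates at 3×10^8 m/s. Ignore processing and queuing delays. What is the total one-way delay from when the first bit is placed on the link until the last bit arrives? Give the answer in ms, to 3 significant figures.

5.69 ms

L = 576 × 8 = 4608 bits.
Transmission delay = L/R = 4608 / 180000000 = 0.0256 ms.
Propagation delay = d/s = 1700000 m / 300000000 m/s = 5.66667 ms.
Total = 5.69 ms.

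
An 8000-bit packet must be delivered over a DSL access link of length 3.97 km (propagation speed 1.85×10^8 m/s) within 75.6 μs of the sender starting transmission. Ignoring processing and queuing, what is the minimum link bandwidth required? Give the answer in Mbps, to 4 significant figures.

147.8 Mbps

Propagation delay = 3970 / 185000000 = 21.4595 μs.
Transmission budget = 75.6 − 21.4595 = 54.1405 μs.
R ≥ L / t_tx = 8000 bits / 5.41405e-05 s = 147.8 Mbps.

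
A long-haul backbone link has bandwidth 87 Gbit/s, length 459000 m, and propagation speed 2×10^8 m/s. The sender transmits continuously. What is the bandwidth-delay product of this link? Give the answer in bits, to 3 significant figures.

Propagation delay = 459000 / 200000000 = 0.002295 s.
BDP = R × t_prop = 87000000000 × 0.002295 = 199665000 bits.

200000000 bits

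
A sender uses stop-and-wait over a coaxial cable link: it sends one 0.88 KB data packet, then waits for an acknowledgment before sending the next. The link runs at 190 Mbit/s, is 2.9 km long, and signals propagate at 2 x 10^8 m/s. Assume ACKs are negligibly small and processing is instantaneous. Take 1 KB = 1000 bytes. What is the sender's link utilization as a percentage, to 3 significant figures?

t_tx = L/R = 7040/190000000 = 3.70526e-05 s.
t_prop = 2900/200000000 = 1.45e-05 s; RTT = 2.9e-05 s.
Cycle = t_tx + RTT = 6.60526e-05 s.
Utilization = t_tx / cycle = 3.70526e-05/6.60526e-05 = 56.1 %.

56.1 %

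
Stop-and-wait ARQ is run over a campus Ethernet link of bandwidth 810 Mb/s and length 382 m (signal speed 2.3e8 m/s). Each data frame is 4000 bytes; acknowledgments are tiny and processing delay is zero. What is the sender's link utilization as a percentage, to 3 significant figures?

92.2 %

t_tx = L/R = 32000/810000000 = 3.95062e-05 s.
t_prop = 382/2.3e+08 = 1.66087e-06 s; RTT = 3.32174e-06 s.
Cycle = t_tx + RTT = 4.28279e-05 s.
Utilization = t_tx / cycle = 3.95062e-05/4.28279e-05 = 92.2 %.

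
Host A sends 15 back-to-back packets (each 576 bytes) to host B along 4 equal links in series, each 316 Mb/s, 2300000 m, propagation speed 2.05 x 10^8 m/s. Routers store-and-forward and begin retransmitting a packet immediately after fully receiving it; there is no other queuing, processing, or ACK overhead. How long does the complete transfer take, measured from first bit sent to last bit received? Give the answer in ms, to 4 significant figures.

45.14 ms

Per-hop transmission t_tx = L/R = 4608/316000000 = 0.0145823 ms.
Per-hop propagation t_prop = 2300000/2.05e+08 = 11.2195 ms.
Pipeline fill: first packet needs 4·t_tx to clear all hops; remaining 14 packets each add one t_tx.
Total = (4+15-1)·t_tx + 4·t_prop = 18·0.0145823 + 4·11.2195 = 45.14 ms.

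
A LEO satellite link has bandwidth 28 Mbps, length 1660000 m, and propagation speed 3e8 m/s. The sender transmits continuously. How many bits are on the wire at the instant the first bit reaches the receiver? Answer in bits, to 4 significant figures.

Propagation delay = 1660000 / 300000000 = 0.00553333 s.
BDP = R × t_prop = 28000000 × 0.00553333 = 154933 bits.

154900 bits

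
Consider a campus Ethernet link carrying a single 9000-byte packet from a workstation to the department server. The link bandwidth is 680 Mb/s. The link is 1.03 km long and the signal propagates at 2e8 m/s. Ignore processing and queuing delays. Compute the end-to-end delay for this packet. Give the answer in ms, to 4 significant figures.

L = 9000 × 8 = 72000 bits.
Transmission delay = L/R = 72000 / 680000000 = 0.105882 ms.
Propagation delay = d/s = 1030 m / 200000000 m/s = 0.00515 ms.
Total = 0.1110 ms.

0.1110 ms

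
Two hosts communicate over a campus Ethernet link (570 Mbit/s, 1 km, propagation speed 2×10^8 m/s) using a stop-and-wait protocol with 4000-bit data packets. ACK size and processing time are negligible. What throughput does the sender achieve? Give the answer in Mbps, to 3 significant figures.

t_tx = L/R = 4000/570000000 = 7.01754e-06 s.
t_prop = 1000/200000000 = 5e-06 s; RTT = 1e-05 s.
Cycle = t_tx + RTT = 1.70175e-05 s.
Throughput = L / cycle = 4000 / 1.70175e-05 = 235 Mbps.

235 Mbps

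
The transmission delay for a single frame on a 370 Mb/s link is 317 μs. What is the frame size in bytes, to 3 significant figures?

14700 bytes

L = R × t_tx = 370000000 b/s × 0.000317 s = 117290 bits.
In bytes: 117290 / 8 = 14700 bytes.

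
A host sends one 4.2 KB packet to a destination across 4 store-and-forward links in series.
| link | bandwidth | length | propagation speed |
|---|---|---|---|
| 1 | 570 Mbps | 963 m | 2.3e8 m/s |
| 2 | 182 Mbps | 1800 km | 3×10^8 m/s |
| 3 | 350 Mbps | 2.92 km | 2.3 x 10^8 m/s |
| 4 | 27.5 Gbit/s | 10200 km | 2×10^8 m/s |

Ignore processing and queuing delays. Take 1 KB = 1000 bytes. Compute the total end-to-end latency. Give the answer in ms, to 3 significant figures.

57.4 ms

L = 33600 bits.
Transmission delays (L/R per hop): 0.0589474, 0.184615, 0.096, 0.00122182 ms; sum = 0.340785 ms.
Propagation delays (d/s per hop): 0.00418696, 6, 0.0126957, 51 ms; sum = 57.0169 ms.
End-to-end = 57.4 ms.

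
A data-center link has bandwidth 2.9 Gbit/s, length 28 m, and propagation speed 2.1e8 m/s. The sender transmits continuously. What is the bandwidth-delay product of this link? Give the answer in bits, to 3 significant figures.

Propagation delay = 28 / 210000000 = 1.33333e-07 s.
BDP = R × t_prop = 2900000000 × 1.33333e-07 = 386.667 bits.

387 bits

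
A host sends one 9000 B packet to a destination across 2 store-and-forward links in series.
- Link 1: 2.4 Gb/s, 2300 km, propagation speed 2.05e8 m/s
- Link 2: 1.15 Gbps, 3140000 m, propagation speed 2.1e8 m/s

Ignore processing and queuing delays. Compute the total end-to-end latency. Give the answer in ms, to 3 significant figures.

L = 9000 × 8 = 72000 bits.
Transmission delays (L/R per hop): 0.03, 0.0626087 ms; sum = 0.0926087 ms.
Propagation delays (d/s per hop): 11.2195, 14.9524 ms; sum = 26.1719 ms.
End-to-end = 26.3 ms.

26.3 ms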